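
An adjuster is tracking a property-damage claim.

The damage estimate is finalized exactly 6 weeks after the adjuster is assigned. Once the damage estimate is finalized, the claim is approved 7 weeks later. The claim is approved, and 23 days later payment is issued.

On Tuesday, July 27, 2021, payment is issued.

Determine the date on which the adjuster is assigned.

Sunday, April 4, 2021

Payment is issued: Jul 27, 2021.
The claim is approved: Jul 27, 2021 − 23 days = Jul 4, 2021.
The damage estimate is finalized: Jul 4, 2021 − 7 weeks = May 16, 2021.
The adjuster is assigned: May 16, 2021 − 6 weeks = Apr 4, 2021.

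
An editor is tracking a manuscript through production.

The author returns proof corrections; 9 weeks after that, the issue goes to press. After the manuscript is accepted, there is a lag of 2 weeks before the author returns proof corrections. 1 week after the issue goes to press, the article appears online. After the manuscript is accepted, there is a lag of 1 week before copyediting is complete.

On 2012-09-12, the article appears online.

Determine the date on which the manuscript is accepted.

The article appears online: Sep 12, 2012.
The issue goes to press: Sep 12, 2012 − 1 week = Sep 5, 2012.
The author returns proof corrections: Sep 5, 2012 − 9 weeks = Jul 4, 2012.
The manuscript is accepted: Jul 4, 2012 − 2 weeks = Jun 20, 2012.

2012-06-20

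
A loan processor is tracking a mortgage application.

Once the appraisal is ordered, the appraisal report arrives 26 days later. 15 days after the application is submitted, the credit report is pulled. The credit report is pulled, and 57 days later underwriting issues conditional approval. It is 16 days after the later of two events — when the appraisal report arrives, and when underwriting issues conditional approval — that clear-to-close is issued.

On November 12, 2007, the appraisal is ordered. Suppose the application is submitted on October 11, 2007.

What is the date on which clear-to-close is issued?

January 7, 2008

The appraisal is ordered: Nov 12, 2007.
The appraisal report arrives: Nov 12, 2007 + 26 days = Dec 8, 2007.
The application is submitted: Oct 11, 2007.
The credit report is pulled: Oct 11, 2007 + 15 days = Oct 26, 2007.
Underwriting issues conditional approval: Oct 26, 2007 + 57 days = Dec 22, 2007.
Both prerequisites met — the appraisal report arrives (Dec 8, 2007), underwriting issues conditional approval (Dec 22, 2007); the later is Dec 22, 2007.
Clear-to-close is issued: Dec 22, 2007 + 16 days = Jan 7, 2008.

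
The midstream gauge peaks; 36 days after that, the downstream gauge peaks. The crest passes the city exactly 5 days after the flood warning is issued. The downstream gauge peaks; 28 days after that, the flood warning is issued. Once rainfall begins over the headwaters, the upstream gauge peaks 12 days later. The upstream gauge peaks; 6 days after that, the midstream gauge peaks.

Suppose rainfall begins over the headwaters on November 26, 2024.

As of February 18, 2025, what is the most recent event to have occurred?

Rainfall begins over the headwaters: Nov 26, 2024.
The upstream gauge peaks: Nov 26, 2024 + 12 days = Dec 8, 2024.
The midstream gauge peaks: Dec 8, 2024 + 6 days = Dec 14, 2024.
The downstream gauge peaks: Dec 14, 2024 + 36 days = Jan 19, 2025.
The flood warning is issued: Jan 19, 2025 + 28 days = Feb 16, 2025.
The crest passes the city: Feb 16, 2025 + 5 days = Feb 21, 2025.
Feb 18, 2025 falls between when the flood warning is issued (Feb 16, 2025) and when the crest passes the city (Feb 21, 2025).

The flood warning is issued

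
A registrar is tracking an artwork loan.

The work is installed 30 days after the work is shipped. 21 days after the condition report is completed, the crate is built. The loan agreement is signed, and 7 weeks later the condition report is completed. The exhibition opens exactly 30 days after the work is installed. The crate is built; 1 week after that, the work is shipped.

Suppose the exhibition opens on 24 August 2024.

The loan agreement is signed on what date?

The exhibition opens: Aug 24, 2024.
The work is installed: Aug 24, 2024 − 30 days = Jul 25, 2024.
The work is shipped: Jul 25, 2024 − 30 days = Jun 25, 2024.
The crate is built: Jun 25, 2024 − 1 week = Jun 18, 2024.
The condition report is completed: Jun 18, 2024 − 21 days = May 28, 2024.
The loan agreement is signed: May 28, 2024 − 7 weeks = Apr 9, 2024.

9 April 2024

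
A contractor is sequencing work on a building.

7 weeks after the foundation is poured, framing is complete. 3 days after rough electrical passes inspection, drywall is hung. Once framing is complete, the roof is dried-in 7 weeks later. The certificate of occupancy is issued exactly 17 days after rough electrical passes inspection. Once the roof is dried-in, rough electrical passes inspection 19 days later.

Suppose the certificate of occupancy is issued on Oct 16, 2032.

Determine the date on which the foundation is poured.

The certificate of occupancy is issued: Oct 16, 2032.
Rough electrical passes inspection: Oct 16, 2032 − 17 days = Sep 29, 2032.
The roof is dried-in: Sep 29, 2032 − 19 days = Sep 10, 2032.
Framing is complete: Sep 10, 2032 − 7 weeks = Jul 23, 2032.
The foundation is poured: Jul 23, 2032 − 7 weeks = Jun 4, 2032.

Jun 4, 2032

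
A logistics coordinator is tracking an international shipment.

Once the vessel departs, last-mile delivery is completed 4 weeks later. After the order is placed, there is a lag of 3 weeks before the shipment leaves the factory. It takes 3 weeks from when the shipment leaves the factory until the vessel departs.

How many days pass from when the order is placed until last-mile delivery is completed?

Causal path: the order is placed → the shipment leaves the factory → the vessel departs → last-mile delivery is completed.
Total delay along the path: 3 + 3 + 4 weeks = 10 weeks = 70 days.

70 days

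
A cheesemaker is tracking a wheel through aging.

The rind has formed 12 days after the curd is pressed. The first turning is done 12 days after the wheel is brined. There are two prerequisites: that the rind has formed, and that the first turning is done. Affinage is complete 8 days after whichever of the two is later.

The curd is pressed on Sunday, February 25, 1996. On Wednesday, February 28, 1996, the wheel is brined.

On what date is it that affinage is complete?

The curd is pressed: Feb 25, 1996.
The rind has formed: Feb 25, 1996 + 12 days = Mar 8, 1996.
The wheel is brined: Feb 28, 1996.
The first turning is done: Feb 28, 1996 + 12 days = Mar 11, 1996.
Both prerequisites met — the rind has formed (Mar 8, 1996), the first turning is done (Mar 11, 1996); the later is Mar 11, 1996.
Affinage is complete: Mar 11, 1996 + 8 days = Mar 19, 1996.

Tuesday, March 19, 1996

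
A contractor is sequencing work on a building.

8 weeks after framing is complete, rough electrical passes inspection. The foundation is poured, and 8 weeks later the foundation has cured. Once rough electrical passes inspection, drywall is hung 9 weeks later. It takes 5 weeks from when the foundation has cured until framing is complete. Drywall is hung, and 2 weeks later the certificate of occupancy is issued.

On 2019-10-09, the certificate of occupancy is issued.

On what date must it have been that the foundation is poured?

The certificate of occupancy is issued: Oct 9, 2019.
Drywall is hung: Oct 9, 2019 − 2 weeks = Sep 25, 2019.
Rough electrical passes inspection: Sep 25, 2019 − 9 weeks = Jul 24, 2019.
Framing is complete: Jul 24, 2019 − 8 weeks = May 29, 2019.
The foundation has cured: May 29, 2019 − 5 weeks = Apr 24, 2019.
The foundation is poured: Apr 24, 2019 − 8 weeks = Feb 27, 2019.

2019-02-27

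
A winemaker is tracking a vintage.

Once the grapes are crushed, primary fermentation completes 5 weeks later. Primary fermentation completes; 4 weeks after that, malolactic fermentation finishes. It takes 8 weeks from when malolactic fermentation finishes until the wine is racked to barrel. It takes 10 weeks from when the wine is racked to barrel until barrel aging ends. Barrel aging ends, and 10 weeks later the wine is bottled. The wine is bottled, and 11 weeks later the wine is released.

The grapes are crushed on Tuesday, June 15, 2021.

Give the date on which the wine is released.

Tuesday, May 17, 2022

The grapes are crushed: Jun 15, 2021.
Primary fermentation completes: Jun 15, 2021 + 5 weeks = Jul 20, 2021.
Malolactic fermentation finishes: Jul 20, 2021 + 4 weeks = Aug 17, 2021.
The wine is racked to barrel: Aug 17, 2021 + 8 weeks = Oct 12, 2021.
Barrel aging ends: Oct 12, 2021 + 10 weeks = Dec 21, 2021.
The wine is bottled: Dec 21, 2021 + 10 weeks = Mar 1, 2022.
The wine is released: Mar 1, 2022 + 11 weeks = May 17, 2022.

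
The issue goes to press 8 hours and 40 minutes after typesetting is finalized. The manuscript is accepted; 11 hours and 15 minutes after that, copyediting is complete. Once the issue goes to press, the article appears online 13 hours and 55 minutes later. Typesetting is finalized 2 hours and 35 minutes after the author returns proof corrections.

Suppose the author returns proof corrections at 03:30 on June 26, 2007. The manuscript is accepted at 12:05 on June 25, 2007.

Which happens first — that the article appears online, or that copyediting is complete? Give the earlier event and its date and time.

Copyediting is complete — 23:20 on June 25, 2007

The author returns proof corrections: 03:30 Jun 26, 2007.
Typesetting is finalized: 03:30 Jun 26, 2007 + 2h35m = 06:05 Jun 26, 2007.
The issue goes to press: 06:05 Jun 26, 2007 + 8h40m = 14:45 Jun 26, 2007.
The article appears online: 14:45 Jun 26, 2007 + 13h55m = 04:40 Jun 27, 2007.
The manuscript is accepted: 12:05 Jun 25, 2007.
Copyediting is complete: 12:05 Jun 25, 2007 + 11h15m = 23:20 Jun 25, 2007.
Comparing: the article appears online at 04:40 Jun 27, 2007 vs copyediting is complete at 23:20 Jun 25, 2007. Earlier: copyediting is complete.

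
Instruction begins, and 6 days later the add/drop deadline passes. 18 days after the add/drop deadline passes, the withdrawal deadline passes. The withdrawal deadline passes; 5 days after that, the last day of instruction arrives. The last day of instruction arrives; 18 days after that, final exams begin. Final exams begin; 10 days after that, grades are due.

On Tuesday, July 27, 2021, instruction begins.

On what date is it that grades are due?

Instruction begins: Jul 27, 2021.
The add/drop deadline passes: Jul 27, 2021 + 6 days = Aug 2, 2021.
The withdrawal deadline passes: Aug 2, 2021 + 18 days = Aug 20, 2021.
The last day of instruction arrives: Aug 20, 2021 + 5 days = Aug 25, 2021.
Final exams begin: Aug 25, 2021 + 18 days = Sep 12, 2021.
Grades are due: Sep 12, 2021 + 10 days = Sep 22, 2021.

Wednesday, September 22, 2021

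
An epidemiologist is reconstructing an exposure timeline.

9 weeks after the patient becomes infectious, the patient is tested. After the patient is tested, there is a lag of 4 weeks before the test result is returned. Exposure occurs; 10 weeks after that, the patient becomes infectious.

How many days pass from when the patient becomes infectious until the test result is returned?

91 days

Causal path: the patient becomes infectious → the patient is tested → the test result is returned.
Total delay along the path: 9 + 4 weeks = 13 weeks = 91 days.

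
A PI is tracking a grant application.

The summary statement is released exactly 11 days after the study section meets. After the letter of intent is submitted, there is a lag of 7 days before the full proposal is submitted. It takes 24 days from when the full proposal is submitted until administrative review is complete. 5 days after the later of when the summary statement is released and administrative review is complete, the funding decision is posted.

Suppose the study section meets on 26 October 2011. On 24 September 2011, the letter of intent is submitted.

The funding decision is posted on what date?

The study section meets: Oct 26, 2011.
The summary statement is released: Oct 26, 2011 + 11 days = Nov 6, 2011.
The letter of intent is submitted: Sep 24, 2011.
The full proposal is submitted: Sep 24, 2011 + 7 days = Oct 1, 2011.
Administrative review is complete: Oct 1, 2011 + 24 days = Oct 25, 2011.
Both prerequisites met — the summary statement is released (Nov 6, 2011), administrative review is complete (Oct 25, 2011); the later is Nov 6, 2011.
The funding decision is posted: Nov 6, 2011 + 5 days = Nov 11, 2011.

11 November 2011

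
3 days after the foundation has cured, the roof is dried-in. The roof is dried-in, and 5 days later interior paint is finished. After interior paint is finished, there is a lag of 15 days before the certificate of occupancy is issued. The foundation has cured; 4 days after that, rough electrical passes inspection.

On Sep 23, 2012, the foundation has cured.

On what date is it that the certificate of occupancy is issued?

The foundation has cured: Sep 23, 2012.
The roof is dried-in: Sep 23, 2012 + 3 days = Sep 26, 2012.
Interior paint is finished: Sep 26, 2012 + 5 days = Oct 1, 2012.
The certificate of occupancy is issued: Oct 1, 2012 + 15 days = Oct 16, 2012.

Oct 16, 2012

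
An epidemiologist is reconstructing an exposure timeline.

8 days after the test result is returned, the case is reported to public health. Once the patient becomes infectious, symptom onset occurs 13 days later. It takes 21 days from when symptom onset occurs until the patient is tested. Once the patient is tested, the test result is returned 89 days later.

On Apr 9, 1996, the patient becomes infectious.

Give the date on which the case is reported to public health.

The patient becomes infectious: Apr 9, 1996.
Symptom onset occurs: Apr 9, 1996 + 13 days = Apr 22, 1996.
The patient is tested: Apr 22, 1996 + 21 days = May 13, 1996.
The test result is returned: May 13, 1996 + 89 days = Aug 10, 1996.
The case is reported to public health: Aug 10, 1996 + 8 days = Aug 18, 1996.

Aug 18, 1996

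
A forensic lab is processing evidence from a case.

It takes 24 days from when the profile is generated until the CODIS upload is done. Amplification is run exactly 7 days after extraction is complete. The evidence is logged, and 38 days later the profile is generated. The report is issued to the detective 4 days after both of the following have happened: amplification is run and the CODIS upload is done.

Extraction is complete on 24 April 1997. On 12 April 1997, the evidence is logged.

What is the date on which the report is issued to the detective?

Extraction is complete: Apr 24, 1997.
Amplification is run: Apr 24, 1997 + 7 days = May 1, 1997.
The evidence is logged: Apr 12, 1997.
The profile is generated: Apr 12, 1997 + 38 days = May 20, 1997.
The CODIS upload is done: May 20, 1997 + 24 days = Jun 13, 1997.
Both prerequisites met — amplification is run (May 1, 1997), the CODIS upload is done (Jun 13, 1997); the later is Jun 13, 1997.
The report is issued to the detective: Jun 13, 1997 + 4 days = Jun 17, 1997.

17 June 1997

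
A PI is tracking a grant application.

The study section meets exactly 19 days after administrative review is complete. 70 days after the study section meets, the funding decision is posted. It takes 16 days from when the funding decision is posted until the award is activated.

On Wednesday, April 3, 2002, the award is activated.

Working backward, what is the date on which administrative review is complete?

Wednesday, December 19, 2001

The award is activated: Apr 3, 2002.
The funding decision is posted: Apr 3, 2002 − 16 days = Mar 18, 2002.
The study section meets: Mar 18, 2002 − 70 days = Jan 7, 2002.
Administrative review is complete: Jan 7, 2002 − 19 days = Dec 19, 2001.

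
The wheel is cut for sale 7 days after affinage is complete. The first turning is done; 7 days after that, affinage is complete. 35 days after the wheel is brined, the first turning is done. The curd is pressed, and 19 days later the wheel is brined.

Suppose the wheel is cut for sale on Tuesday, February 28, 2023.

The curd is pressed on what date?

Thursday, December 22, 2022

The wheel is cut for sale: Feb 28, 2023.
Affinage is complete: Feb 28, 2023 − 7 days = Feb 21, 2023.
The first turning is done: Feb 21, 2023 − 7 days = Feb 14, 2023.
The wheel is brined: Feb 14, 2023 − 35 days = Jan 10, 2023.
The curd is pressed: Jan 10, 2023 − 19 days = Dec 22, 2022.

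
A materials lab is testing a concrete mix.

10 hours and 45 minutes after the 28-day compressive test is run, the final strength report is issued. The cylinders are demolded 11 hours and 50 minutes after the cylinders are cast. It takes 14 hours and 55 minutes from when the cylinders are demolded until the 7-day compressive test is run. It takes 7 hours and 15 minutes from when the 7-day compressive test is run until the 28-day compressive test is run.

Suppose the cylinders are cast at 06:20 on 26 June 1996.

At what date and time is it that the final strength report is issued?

03:05 on 28 June 1996

The cylinders are cast: 06:20 Jun 26, 1996.
The cylinders are demolded: 06:20 Jun 26, 1996 + 11h50m = 18:10 Jun 26, 1996.
The 7-day compressive test is run: 18:10 Jun 26, 1996 + 14h55m = 09:05 Jun 27, 1996.
The 28-day compressive test is run: 09:05 Jun 27, 1996 + 7h15m = 16:20 Jun 27, 1996.
The final strength report is issued: 16:20 Jun 27, 1996 + 10h45m = 03:05 Jun 28, 1996.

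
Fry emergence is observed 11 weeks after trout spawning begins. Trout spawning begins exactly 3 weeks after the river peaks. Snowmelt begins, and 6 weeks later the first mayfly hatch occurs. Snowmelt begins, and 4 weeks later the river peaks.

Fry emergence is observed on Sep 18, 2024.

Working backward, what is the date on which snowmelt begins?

May 15, 2024

Fry emergence is observed: Sep 18, 2024.
Trout spawning begins: Sep 18, 2024 − 11 weeks = Jul 3, 2024.
The river peaks: Jul 3, 2024 − 3 weeks = Jun 12, 2024.
Snowmelt begins: Jun 12, 2024 − 4 weeks = May 15, 2024.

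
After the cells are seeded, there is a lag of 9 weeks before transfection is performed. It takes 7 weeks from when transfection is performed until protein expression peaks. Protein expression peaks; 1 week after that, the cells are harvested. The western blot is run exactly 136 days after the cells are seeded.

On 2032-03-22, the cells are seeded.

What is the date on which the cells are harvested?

2032-07-19

The cells are seeded: Mar 22, 2032.
Transfection is performed: Mar 22, 2032 + 9 weeks = May 24, 2032.
Protein expression peaks: May 24, 2032 + 7 weeks = Jul 12, 2032.
The cells are harvested: Jul 12, 2032 + 1 week = Jul 19, 2032.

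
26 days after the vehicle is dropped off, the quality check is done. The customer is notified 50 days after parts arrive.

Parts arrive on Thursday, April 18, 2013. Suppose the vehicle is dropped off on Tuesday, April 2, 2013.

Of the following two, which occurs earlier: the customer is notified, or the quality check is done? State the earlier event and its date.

Parts arrive: Apr 18, 2013.
The customer is notified: Apr 18, 2013 + 50 days = Jun 7, 2013.
The vehicle is dropped off: Apr 2, 2013.
The quality check is done: Apr 2, 2013 + 26 days = Apr 28, 2013.
Comparing: the customer is notified on Jun 7, 2013 vs the quality check is done on Apr 28, 2013. Earlier: the quality check is done.

The quality check is done — Sunday, April 28, 2013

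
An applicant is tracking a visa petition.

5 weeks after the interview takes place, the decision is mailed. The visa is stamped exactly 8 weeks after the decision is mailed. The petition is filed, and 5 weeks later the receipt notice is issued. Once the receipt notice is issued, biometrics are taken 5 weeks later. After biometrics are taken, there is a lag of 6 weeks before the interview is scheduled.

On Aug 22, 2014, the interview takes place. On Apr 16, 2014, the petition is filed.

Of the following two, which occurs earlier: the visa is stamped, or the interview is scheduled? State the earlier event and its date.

The interview takes place: Aug 22, 2014.
The decision is mailed: Aug 22, 2014 + 5 weeks = Sep 26, 2014.
The visa is stamped: Sep 26, 2014 + 8 weeks = Nov 21, 2014.
The petition is filed: Apr 16, 2014.
The receipt notice is issued: Apr 16, 2014 + 5 weeks = May 21, 2014.
Biometrics are taken: May 21, 2014 + 5 weeks = Jun 25, 2014.
The interview is scheduled: Jun 25, 2014 + 6 weeks = Aug 6, 2014.
Comparing: the visa is stamped on Nov 21, 2014 vs the interview is scheduled on Aug 6, 2014. Earlier: the interview is scheduled.

The interview is scheduled — Aug 6, 2014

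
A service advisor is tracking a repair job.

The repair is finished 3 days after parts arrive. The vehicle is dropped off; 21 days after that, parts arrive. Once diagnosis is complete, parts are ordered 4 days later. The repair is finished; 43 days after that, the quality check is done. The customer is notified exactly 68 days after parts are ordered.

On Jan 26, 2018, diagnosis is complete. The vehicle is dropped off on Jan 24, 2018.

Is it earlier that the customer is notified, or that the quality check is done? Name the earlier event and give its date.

Diagnosis is complete: Jan 26, 2018.
Parts are ordered: Jan 26, 2018 + 4 days = Jan 30, 2018.
The customer is notified: Jan 30, 2018 + 68 days = Apr 8, 2018.
The vehicle is dropped off: Jan 24, 2018.
Parts arrive: Jan 24, 2018 + 21 days = Feb 14, 2018.
The repair is finished: Feb 14, 2018 + 3 days = Feb 17, 2018.
The quality check is done: Feb 17, 2018 + 43 days = Apr 1, 2018.
Comparing: the customer is notified on Apr 8, 2018 vs the quality check is done on Apr 1, 2018. Earlier: the quality check is done.

The quality check is done — Apr 1, 2018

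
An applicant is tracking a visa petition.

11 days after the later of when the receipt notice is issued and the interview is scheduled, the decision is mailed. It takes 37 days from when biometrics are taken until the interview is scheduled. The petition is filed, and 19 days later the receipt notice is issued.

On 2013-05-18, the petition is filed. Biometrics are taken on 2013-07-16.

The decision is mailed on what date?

The petition is filed: May 18, 2013.
The receipt notice is issued: May 18, 2013 + 19 days = Jun 6, 2013.
Biometrics are taken: Jul 16, 2013.
The interview is scheduled: Jul 16, 2013 + 37 days = Aug 22, 2013.
Both prerequisites met — the receipt notice is issued (Jun 6, 2013), the interview is scheduled (Aug 22, 2013); the later is Aug 22, 2013.
The decision is mailed: Aug 22, 2013 + 11 days = Sep 2, 2013.

2013-09-02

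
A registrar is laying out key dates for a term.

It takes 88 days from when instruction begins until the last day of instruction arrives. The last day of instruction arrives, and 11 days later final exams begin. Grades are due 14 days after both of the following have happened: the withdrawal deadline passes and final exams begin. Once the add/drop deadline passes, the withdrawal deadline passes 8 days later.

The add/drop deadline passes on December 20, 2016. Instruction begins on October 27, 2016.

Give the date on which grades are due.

February 17, 2017

The add/drop deadline passes: Dec 20, 2016.
The withdrawal deadline passes: Dec 20, 2016 + 8 days = Dec 28, 2016.
Instruction begins: Oct 27, 2016.
The last day of instruction arrives: Oct 27, 2016 + 88 days = Jan 23, 2017.
Final exams begin: Jan 23, 2017 + 11 days = Feb 3, 2017.
Both prerequisites met — the withdrawal deadline passes (Dec 28, 2016), final exams begin (Feb 3, 2017); the later is Feb 3, 2017.
Grades are due: Feb 3, 2017 + 14 days = Feb 17, 2017.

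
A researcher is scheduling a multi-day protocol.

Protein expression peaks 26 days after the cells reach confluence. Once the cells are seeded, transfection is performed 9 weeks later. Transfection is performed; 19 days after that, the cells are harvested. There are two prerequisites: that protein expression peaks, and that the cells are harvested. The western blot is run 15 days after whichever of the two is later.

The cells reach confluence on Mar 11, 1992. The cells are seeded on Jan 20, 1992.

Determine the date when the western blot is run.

Apr 26, 1992

The cells reach confluence: Mar 11, 1992.
Protein expression peaks: Mar 11, 1992 + 26 days = Apr 6, 1992.
The cells are seeded: Jan 20, 1992.
Transfection is performed: Jan 20, 1992 + 9 weeks = Mar 23, 1992.
The cells are harvested: Mar 23, 1992 + 19 days = Apr 11, 1992.
Both prerequisites met — protein expression peaks (Apr 6, 1992), the cells are harvested (Apr 11, 1992); the later is Apr 11, 1992.
The western blot is run: Apr 11, 1992 + 15 days = Apr 26, 1992.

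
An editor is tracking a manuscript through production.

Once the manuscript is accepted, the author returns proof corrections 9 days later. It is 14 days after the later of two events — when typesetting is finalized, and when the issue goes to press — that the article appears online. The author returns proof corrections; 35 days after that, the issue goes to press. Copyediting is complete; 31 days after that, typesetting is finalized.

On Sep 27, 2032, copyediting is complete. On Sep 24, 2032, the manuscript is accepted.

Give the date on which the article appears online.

Copyediting is complete: Sep 27, 2032.
Typesetting is finalized: Sep 27, 2032 + 31 days = Oct 28, 2032.
The manuscript is accepted: Sep 24, 2032.
The author returns proof corrections: Sep 24, 2032 + 9 days = Oct 3, 2032.
The issue goes to press: Oct 3, 2032 + 35 days = Nov 7, 2032.
Both prerequisites met — typesetting is finalized (Oct 28, 2032), the issue goes to press (Nov 7, 2032); the later is Nov 7, 2032.
The article appears online: Nov 7, 2032 + 14 days = Nov 21, 2032.

Nov 21, 2032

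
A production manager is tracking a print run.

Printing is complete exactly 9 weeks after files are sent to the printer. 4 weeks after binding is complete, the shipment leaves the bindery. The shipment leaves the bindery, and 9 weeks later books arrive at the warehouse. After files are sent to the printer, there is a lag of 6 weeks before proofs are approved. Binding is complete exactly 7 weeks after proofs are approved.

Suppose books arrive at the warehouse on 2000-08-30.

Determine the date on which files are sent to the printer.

Books arrive at the warehouse: Aug 30, 2000.
The shipment leaves the bindery: Aug 30, 2000 − 9 weeks = Jun 28, 2000.
Binding is complete: Jun 28, 2000 − 4 weeks = May 31, 2000.
Proofs are approved: May 31, 2000 − 7 weeks = Apr 12, 2000.
Files are sent to the printer: Apr 12, 2000 − 6 weeks = Mar 1, 2000.

2000-03-01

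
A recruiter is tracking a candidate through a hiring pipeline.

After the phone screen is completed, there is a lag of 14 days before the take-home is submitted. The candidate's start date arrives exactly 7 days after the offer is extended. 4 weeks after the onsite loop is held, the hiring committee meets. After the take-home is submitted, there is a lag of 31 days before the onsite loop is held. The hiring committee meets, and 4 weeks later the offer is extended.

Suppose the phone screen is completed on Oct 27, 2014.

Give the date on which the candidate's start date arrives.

The phone screen is completed: Oct 27, 2014.
The take-home is submitted: Oct 27, 2014 + 14 days = Nov 10, 2014.
The onsite loop is held: Nov 10, 2014 + 31 days = Dec 11, 2014.
The hiring committee meets: Dec 11, 2014 + 4 weeks = Jan 8, 2015.
The offer is extended: Jan 8, 2015 + 4 weeks = Feb 5, 2015.
The candidate's start date arrives: Feb 5, 2015 + 7 days = Feb 12, 2015.

Feb 12, 2015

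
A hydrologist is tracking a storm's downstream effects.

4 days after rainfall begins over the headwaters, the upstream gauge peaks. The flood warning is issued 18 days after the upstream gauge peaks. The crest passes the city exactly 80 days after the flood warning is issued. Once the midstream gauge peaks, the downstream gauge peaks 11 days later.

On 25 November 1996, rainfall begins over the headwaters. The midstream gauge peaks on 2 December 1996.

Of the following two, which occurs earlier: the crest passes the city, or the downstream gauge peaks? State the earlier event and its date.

The downstream gauge peaks — 13 December 1996

Rainfall begins over the headwaters: Nov 25, 1996.
The upstream gauge peaks: Nov 25, 1996 + 4 days = Nov 29, 1996.
The flood warning is issued: Nov 29, 1996 + 18 days = Dec 17, 1996.
The crest passes the city: Dec 17, 1996 + 80 days = Mar 7, 1997.
The midstream gauge peaks: Dec 2, 1996.
The downstream gauge peaks: Dec 2, 1996 + 11 days = Dec 13, 1996.
Comparing: the crest passes the city on Mar 7, 1997 vs the downstream gauge peaks on Dec 13, 1996. Earlier: the downstream gauge peaks.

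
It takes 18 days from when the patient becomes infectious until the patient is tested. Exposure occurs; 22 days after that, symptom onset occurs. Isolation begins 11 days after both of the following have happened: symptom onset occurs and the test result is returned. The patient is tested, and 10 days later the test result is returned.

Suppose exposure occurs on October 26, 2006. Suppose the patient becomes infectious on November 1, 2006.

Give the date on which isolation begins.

December 10, 2006

Exposure occurs: Oct 26, 2006.
Symptom onset occurs: Oct 26, 2006 + 22 days = Nov 17, 2006.
The patient becomes infectious: Nov 1, 2006.
The patient is tested: Nov 1, 2006 + 18 days = Nov 19, 2006.
The test result is returned: Nov 19, 2006 + 10 days = Nov 29, 2006.
Both prerequisites met — symptom onset occurs (Nov 17, 2006), the test result is returned (Nov 29, 2006); the later is Nov 29, 2006.
Isolation begins: Nov 29, 2006 + 11 days = Dec 10, 2006.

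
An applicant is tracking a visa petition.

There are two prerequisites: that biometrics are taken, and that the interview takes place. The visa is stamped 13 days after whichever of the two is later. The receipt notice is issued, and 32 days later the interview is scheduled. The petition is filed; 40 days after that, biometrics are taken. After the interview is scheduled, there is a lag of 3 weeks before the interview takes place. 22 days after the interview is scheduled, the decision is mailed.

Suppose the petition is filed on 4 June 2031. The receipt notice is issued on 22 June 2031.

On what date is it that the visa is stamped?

The petition is filed: Jun 4, 2031.
Biometrics are taken: Jun 4, 2031 + 40 days = Jul 14, 2031.
The receipt notice is issued: Jun 22, 2031.
The interview is scheduled: Jun 22, 2031 + 32 days = Jul 24, 2031.
The interview takes place: Jul 24, 2031 + 3 weeks = Aug 14, 2031.
Both prerequisites met — biometrics are taken (Jul 14, 2031), the interview takes place (Aug 14, 2031); the later is Aug 14, 2031.
The visa is stamped: Aug 14, 2031 + 13 days = Aug 27, 2031.

27 August 2031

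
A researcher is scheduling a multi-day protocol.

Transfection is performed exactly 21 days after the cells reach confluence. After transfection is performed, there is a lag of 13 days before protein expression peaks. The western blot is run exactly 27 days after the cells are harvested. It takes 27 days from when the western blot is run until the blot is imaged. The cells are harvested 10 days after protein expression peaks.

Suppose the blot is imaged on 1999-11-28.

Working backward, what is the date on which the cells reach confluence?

The blot is imaged: Nov 28, 1999.
The western blot is run: Nov 28, 1999 − 27 days = Nov 1, 1999.
The cells are harvested: Nov 1, 1999 − 27 days = Oct 5, 1999.
Protein expression peaks: Oct 5, 1999 − 10 days = Sep 25, 1999.
Transfection is performed: Sep 25, 1999 − 13 days = Sep 12, 1999.
The cells reach confluence: Sep 12, 1999 − 21 days = Aug 22, 1999.

1999-08-22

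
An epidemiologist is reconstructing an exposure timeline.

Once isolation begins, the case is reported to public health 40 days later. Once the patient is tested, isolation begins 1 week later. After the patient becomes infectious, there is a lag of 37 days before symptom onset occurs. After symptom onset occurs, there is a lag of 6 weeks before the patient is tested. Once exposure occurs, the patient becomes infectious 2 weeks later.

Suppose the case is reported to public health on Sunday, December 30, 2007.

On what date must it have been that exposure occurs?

The case is reported to public health: Dec 30, 2007.
Isolation begins: Dec 30, 2007 − 40 days = Nov 20, 2007.
The patient is tested: Nov 20, 2007 − 1 week = Nov 13, 2007.
Symptom onset occurs: Nov 13, 2007 − 6 weeks = Oct 2, 2007.
The patient becomes infectious: Oct 2, 2007 − 37 days = Aug 26, 2007.
Exposure occurs: Aug 26, 2007 − 2 weeks = Aug 12, 2007.

Sunday, August 12, 2007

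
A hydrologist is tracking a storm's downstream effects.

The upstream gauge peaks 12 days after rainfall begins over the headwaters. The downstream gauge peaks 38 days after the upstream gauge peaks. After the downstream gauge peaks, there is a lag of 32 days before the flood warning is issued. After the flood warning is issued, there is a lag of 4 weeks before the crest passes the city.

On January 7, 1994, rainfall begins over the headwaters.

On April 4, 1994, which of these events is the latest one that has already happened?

The flood warning is issued

Rainfall begins over the headwaters: Jan 7, 1994.
The upstream gauge peaks: Jan 7, 1994 + 12 days = Jan 19, 1994.
The downstream gauge peaks: Jan 19, 1994 + 38 days = Feb 26, 1994.
The flood warning is issued: Feb 26, 1994 + 32 days = Mar 30, 1994.
The crest passes the city: Mar 30, 1994 + 4 weeks = Apr 27, 1994.
Apr 4, 1994 falls between when the flood warning is issued (Mar 30, 1994) and when the crest passes the city (Apr 27, 1994).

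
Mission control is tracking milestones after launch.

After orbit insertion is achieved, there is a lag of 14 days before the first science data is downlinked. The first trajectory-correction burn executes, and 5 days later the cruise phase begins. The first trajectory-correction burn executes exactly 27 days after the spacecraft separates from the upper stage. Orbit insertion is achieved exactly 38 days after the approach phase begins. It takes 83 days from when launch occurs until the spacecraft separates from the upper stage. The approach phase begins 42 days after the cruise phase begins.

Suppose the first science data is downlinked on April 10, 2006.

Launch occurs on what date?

The first science data is downlinked: Apr 10, 2006.
Orbit insertion is achieved: Apr 10, 2006 − 14 days = Mar 27, 2006.
The approach phase begins: Mar 27, 2006 − 38 days = Feb 17, 2006.
The cruise phase begins: Feb 17, 2006 − 42 days = Jan 6, 2006.
The first trajectory-correction burn executes: Jan 6, 2006 − 5 days = Jan 1, 2006.
The spacecraft separates from the upper stage: Jan 1, 2006 − 27 days = Dec 5, 2005.
Launch occurs: Dec 5, 2005 − 83 days = Sep 13, 2005.

September 13, 2005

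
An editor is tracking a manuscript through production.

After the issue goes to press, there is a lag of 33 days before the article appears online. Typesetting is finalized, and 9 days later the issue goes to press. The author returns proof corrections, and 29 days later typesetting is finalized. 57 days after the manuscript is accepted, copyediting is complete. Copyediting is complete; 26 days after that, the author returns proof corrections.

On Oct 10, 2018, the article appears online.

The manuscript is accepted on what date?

May 9, 2018

The article appears online: Oct 10, 2018.
The issue goes to press: Oct 10, 2018 − 33 days = Sep 7, 2018.
Typesetting is finalized: Sep 7, 2018 − 9 days = Aug 29, 2018.
The author returns proof corrections: Aug 29, 2018 − 29 days = Jul 31, 2018.
Copyediting is complete: Jul 31, 2018 − 26 days = Jul 5, 2018.
The manuscript is accepted: Jul 5, 2018 − 57 days = May 9, 2018.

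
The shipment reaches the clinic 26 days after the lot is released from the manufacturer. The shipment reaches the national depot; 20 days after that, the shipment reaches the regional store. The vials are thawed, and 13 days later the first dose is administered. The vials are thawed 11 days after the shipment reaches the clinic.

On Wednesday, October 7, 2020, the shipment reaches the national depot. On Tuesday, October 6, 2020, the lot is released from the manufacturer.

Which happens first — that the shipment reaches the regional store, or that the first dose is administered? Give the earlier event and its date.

The shipment reaches the national depot: Oct 7, 2020.
The shipment reaches the regional store: Oct 7, 2020 + 20 days = Oct 27, 2020.
The lot is released from the manufacturer: Oct 6, 2020.
The shipment reaches the clinic: Oct 6, 2020 + 26 days = Nov 1, 2020.
The vials are thawed: Nov 1, 2020 + 11 days = Nov 12, 2020.
The first dose is administered: Nov 12, 2020 + 13 days = Nov 25, 2020.
Comparing: the shipment reaches the regional store on Oct 27, 2020 vs the first dose is administered on Nov 25, 2020. Earlier: the shipment reaches the regional store.

The shipment reaches the regional store — Tuesday, October 27, 2020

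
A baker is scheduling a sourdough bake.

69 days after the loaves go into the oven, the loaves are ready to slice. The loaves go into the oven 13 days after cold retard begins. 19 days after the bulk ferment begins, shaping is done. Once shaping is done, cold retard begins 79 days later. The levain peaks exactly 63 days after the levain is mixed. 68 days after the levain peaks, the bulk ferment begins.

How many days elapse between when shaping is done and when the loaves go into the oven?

92 days

Causal path: shaping is done → cold retard begins → the loaves go into the oven.
Total delay along the path: 79 + 13 = 92 days.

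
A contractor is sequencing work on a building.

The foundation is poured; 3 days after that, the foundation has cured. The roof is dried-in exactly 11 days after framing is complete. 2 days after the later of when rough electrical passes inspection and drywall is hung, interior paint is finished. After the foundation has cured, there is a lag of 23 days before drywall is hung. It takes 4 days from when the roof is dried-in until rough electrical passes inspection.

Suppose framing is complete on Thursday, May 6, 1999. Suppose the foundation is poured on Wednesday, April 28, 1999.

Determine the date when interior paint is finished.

Wednesday, May 26, 1999

Framing is complete: May 6, 1999.
The roof is dried-in: May 6, 1999 + 11 days = May 17, 1999.
Rough electrical passes inspection: May 17, 1999 + 4 days = May 21, 1999.
The foundation is poured: Apr 28, 1999.
The foundation has cured: Apr 28, 1999 + 3 days = May 1, 1999.
Drywall is hung: May 1, 1999 + 23 days = May 24, 1999.
Both prerequisites met — rough electrical passes inspection (May 21, 1999), drywall is hung (May 24, 1999); the later is May 24, 1999.
Interior paint is finished: May 24, 1999 + 2 days = May 26, 1999.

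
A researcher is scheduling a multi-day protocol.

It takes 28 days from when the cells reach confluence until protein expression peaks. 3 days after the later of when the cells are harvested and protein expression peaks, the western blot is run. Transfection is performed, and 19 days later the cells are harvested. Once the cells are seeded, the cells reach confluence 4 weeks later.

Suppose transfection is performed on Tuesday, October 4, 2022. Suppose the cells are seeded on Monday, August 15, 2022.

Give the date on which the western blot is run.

Transfection is performed: Oct 4, 2022.
The cells are harvested: Oct 4, 2022 + 19 days = Oct 23, 2022.
The cells are seeded: Aug 15, 2022.
The cells reach confluence: Aug 15, 2022 + 4 weeks = Sep 12, 2022.
Protein expression peaks: Sep 12, 2022 + 28 days = Oct 10, 2022.
Both prerequisites met — the cells are harvested (Oct 23, 2022), protein expression peaks (Oct 10, 2022); the later is Oct 23, 2022.
The western blot is run: Oct 23, 2022 + 3 days = Oct 26, 2022.

Wednesday, October 26, 2022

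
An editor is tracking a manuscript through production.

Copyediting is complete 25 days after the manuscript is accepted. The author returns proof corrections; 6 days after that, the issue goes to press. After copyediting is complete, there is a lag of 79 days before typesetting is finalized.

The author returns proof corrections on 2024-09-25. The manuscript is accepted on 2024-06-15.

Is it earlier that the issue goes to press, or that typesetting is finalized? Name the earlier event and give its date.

The author returns proof corrections: Sep 25, 2024.
The issue goes to press: Sep 25, 2024 + 6 days = Oct 1, 2024.
The manuscript is accepted: Jun 15, 2024.
Copyediting is complete: Jun 15, 2024 + 25 days = Jul 10, 2024.
Typesetting is finalized: Jul 10, 2024 + 79 days = Sep 27, 2024.
Comparing: the issue goes to press on Oct 1, 2024 vs typesetting is finalized on Sep 27, 2024. Earlier: typesetting is finalized.

Typesetting is finalized — 2024-09-27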